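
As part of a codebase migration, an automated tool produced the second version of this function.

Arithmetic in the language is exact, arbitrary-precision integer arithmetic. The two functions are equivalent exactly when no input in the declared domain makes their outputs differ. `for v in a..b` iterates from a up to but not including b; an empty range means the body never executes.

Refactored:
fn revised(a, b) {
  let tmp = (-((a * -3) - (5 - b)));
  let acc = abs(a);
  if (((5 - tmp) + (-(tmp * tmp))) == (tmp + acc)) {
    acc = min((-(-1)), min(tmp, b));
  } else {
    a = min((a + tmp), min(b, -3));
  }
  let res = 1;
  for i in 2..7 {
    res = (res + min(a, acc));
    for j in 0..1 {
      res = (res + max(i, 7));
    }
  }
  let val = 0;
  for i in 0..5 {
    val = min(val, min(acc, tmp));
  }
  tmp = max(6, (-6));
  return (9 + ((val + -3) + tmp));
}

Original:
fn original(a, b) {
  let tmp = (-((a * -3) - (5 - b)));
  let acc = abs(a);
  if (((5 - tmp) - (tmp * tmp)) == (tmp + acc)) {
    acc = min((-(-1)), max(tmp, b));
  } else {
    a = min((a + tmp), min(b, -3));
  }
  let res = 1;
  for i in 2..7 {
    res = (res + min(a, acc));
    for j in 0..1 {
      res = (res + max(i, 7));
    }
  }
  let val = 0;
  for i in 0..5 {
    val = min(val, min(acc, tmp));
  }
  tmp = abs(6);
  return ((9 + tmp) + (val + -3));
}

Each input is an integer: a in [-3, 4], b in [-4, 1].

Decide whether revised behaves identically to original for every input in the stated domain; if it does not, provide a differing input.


At a=-2, b=-2: original gives 12, revised gives 10.
verdict: not equivalent; witness: a=-2, b=-2


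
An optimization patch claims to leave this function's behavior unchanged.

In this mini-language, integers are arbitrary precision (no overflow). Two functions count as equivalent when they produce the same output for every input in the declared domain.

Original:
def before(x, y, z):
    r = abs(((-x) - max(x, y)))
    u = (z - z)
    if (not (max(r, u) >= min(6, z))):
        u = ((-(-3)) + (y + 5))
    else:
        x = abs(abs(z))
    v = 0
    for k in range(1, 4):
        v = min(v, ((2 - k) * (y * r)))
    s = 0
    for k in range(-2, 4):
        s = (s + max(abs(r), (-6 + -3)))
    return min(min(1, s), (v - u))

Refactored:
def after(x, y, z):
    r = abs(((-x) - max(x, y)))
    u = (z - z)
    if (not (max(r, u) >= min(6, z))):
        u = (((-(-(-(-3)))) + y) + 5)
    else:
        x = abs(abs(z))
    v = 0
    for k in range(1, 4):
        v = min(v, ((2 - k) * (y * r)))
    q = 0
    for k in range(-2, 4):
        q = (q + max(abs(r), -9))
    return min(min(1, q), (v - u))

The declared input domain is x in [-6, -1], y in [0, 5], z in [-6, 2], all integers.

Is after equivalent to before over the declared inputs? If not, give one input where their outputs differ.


Equivalent — the differences include local variable names differ, arithmetic usage differs, constant usage differs, yet no declared input distinguishes the two.
One worked example (x=-2, y=1, z=-2) — before: r = 1; u = 0; (not (max(r, u) >= min(6, z))) -> false; x = 2; v = 0; [k=1]; v = 0; [k=2]; v = 0; [k=3]; v = -1; s = 0; [k=-2]; s = 1; [k=-1]; s = 2; [k=0]; s = 3; [k=1]; s = 4; [k=2]; s = 5; [k=3]; s = 6; return -1; after: r = 1; u = 0; (not (max(r, u) >= min(6, z))) -> false; x = 2; v = 0; [k=1]; v = 0; [k=2]; v = 0; [k=3]; v = -1; q = 0; [k=-2]; q = 1; [k=-1]; q = 2; [k=0]; q = 3; [k=1]; q = 4; [k=2]; q = 5; [k=3]; q = 6; return -1; agreement on -1.
An exhaustive pass over the 324 declared inputs shows identical outputs.
verdict: equivalent


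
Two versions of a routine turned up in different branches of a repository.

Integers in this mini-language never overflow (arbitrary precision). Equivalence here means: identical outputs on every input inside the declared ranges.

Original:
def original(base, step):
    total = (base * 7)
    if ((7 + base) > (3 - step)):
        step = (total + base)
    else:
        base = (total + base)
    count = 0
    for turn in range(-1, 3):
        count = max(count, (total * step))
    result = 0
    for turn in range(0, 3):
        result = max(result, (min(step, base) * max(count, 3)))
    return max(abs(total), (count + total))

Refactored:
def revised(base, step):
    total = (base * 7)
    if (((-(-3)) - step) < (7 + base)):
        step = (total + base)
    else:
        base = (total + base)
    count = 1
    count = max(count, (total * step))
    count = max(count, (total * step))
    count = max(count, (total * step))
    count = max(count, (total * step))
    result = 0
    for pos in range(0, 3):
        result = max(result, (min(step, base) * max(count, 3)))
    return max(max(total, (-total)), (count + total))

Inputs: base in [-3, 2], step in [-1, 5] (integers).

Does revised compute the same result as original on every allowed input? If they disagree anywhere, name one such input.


These are not equivalent — on base=0, step=-1 the outputs split (0 vs 1).
original: total=0, then ((7 + base) > (3 - step)) is true, then step=0, then count=0, then (turn=-1), then count=0, then (turn=0), then count=0, then (turn=1), then count=0, then (turn=2), then count=0, then result=0, then (turn=0), then result=0, then (turn=1), then result=0, then (turn=2), then result=0, then returns 0
revised: total=0, then (((-(-3)) - step) < (7 + base)) is true, then step=0, then count=1, then count=1, then count=1, then count=1, then count=1, then result=0, then (pos=0), then result=0, then (pos=1), then result=0, then (pos=2), then result=0, then returns 1
verdict: not equivalent; witness: base=0, step=-1


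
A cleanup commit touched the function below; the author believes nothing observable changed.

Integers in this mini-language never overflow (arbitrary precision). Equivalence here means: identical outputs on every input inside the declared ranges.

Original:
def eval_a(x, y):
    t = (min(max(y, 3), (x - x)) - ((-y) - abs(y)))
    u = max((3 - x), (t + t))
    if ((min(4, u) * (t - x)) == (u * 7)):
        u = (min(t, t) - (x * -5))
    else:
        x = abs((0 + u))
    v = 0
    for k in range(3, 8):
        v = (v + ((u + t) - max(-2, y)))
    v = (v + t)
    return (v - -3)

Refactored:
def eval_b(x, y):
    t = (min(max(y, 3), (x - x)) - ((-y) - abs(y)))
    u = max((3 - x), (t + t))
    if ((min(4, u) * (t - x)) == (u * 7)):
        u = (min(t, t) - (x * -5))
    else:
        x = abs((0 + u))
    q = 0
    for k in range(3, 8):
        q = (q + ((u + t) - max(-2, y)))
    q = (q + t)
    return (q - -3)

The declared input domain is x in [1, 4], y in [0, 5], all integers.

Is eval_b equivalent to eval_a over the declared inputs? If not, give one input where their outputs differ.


The two versions differ — the changes include local variable names differ.
Spot check at x=4, y=1 — eval_a: t = 2; u = 4; ((min(4, u) * (t - x)) == (u * 7)) -> false; x = 4; v = 0; [k=3]; v = 5; [k=4]; v = 10; [k=5]; v = 15; [k=6]; v = 20; [k=7]; v = 25; v = 27; return 30. eval_b: t = 2; u = 4; ((min(4, u) * (t - x)) == (u * 7)) -> false; x = 4; q = 0; [k=3]; q = 5; [k=4]; q = 10; [k=5]; q = 15; [k=6]; q = 20; [k=7]; q = 25; q = 27; return 30. Both give 30.
An exhaustive pass over the 24 declared inputs shows identical outputs.
verdict: equivalent


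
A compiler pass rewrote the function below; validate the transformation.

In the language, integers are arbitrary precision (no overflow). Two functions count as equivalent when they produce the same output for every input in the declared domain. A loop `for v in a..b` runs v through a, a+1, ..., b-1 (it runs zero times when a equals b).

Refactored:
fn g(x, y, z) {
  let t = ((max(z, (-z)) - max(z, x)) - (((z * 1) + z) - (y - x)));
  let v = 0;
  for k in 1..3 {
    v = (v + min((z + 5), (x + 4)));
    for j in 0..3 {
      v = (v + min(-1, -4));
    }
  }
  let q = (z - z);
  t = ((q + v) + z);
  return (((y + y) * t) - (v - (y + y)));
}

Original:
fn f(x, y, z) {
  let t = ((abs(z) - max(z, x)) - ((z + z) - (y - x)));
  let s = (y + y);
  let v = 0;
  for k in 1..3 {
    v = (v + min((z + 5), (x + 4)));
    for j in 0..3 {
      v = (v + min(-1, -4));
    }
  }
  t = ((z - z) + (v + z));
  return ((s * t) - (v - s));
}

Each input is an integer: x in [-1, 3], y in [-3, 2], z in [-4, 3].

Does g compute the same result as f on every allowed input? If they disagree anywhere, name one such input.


The two are interchangeable: local variable names differ, and arithmetic usage differs, and min/max/abs usage differs, and constant usage differs, and every declared input agrees.
As a probe, take x=0, y=-3, z=-2: f runs t = 3; s = -6; v = 0; [k=1]; v = 3; [j=0]; v = -1; [j=1]; v = -5; [j=2]; v = -9; [k=2]; v = -6; [j=0]; v = -10; [j=1]; v = -14; [j=2]; v = -18; t = -20; return 132; g runs t = 3; v = 0; [k=1]; v = 3; [j=0]; v = -1; [j=1]; v = -5; [j=2]; v = -9; [k=2]; v = -6; [j=0]; v = -10; [j=1]; v = -14; [j=2]; v = -18; q = 0; t = -20; return 132; both end at 132.
Sweeping the whole domain (240 inputs) finds no disagreement.
verdict: equivalent


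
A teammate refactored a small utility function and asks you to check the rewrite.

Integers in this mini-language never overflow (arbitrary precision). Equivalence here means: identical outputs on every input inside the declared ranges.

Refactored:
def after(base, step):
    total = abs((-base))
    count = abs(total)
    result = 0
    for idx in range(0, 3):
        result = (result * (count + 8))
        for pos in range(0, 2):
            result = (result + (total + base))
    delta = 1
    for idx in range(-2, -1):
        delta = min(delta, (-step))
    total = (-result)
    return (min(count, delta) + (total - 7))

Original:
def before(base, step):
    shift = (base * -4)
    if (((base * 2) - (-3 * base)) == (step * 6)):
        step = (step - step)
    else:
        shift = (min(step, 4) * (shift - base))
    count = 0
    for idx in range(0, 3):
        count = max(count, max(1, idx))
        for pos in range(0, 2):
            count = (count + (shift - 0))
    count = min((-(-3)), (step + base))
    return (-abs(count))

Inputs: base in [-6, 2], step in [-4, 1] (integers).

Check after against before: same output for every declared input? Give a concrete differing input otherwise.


These are not equivalent — on base=-6, step=-4 the outputs split (-10 vs -6).
before: shift becomes 24; next (((base * 2) - (-3 * base)) == (step * 6)) evaluates to false; next shift becomes -120; next count becomes 0; next at idx=0:; next count becomes 1; next at pos=0:; next count becomes -119; next at pos=1:; next count becomes -239; next at idx=1:; next count becomes 1; next at pos=0:; next count becomes -119; next at pos=1:; next count becomes -239; next at idx=2:; next count becomes 2; next at pos=0:; next count becomes -118; next at pos=1:; next count becomes -238; next count becomes -10; next final value -10
after: total becomes 6; next count becomes 6; next result becomes 0; next at idx=0:; next result becomes 0; next at pos=0:; next result becomes 0; next at pos=1:; next result becomes 0; next at idx=1:; next result becomes 0; next at pos=0:; next result becomes 0; next at pos=1:; next result becomes 0; next at idx=2:; next result becomes 0; next at pos=0:; next result becomes 0; next at pos=1:; next result becomes 0; next delta becomes 1; next at idx=-2:; next delta becomes 1; next total becomes 0; next final value -6
verdict: not equivalent; witness: base=-6, step=-4


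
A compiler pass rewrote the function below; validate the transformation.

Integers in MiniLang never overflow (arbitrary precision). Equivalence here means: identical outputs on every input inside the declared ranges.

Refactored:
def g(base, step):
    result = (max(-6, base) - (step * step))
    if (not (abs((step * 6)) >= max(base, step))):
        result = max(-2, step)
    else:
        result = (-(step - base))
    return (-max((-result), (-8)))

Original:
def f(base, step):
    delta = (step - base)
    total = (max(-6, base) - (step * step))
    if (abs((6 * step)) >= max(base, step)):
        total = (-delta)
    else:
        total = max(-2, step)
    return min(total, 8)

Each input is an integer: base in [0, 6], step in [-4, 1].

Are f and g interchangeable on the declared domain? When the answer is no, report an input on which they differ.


Reading the diff, among the changes: statement counts differ; also boolean connective usage differs; also local variable names differ; also min/max/abs usage differs.
Tracing base=4, step=0: f: delta=-4, then total=4, then (abs((6 * step)) >= max(base, step)) is false, then total=0, then returns 0 | g: result=4, then (not (abs((step * 6)) >= max(base, step))) is true, then result=0, then returns 0 — matching result 0.
Every one of the 42 inputs gives matching results.
verdict: equivalent


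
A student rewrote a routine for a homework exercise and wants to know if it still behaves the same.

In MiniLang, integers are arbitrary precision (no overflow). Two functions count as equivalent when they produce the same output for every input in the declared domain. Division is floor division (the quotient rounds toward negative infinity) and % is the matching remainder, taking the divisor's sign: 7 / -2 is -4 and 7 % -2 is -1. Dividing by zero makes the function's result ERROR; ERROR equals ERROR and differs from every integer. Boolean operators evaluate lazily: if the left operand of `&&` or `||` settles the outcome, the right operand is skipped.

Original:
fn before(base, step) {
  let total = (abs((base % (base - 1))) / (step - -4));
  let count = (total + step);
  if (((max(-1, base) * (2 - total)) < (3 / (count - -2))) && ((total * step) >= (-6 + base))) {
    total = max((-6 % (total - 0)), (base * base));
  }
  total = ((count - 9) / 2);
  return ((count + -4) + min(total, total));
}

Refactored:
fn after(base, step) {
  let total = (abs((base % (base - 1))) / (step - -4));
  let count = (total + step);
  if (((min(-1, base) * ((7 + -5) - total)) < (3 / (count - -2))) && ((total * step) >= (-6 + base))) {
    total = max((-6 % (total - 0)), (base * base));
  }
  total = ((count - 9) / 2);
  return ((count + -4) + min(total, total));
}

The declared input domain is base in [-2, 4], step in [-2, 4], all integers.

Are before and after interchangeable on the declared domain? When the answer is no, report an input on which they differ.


At base=0, step=2: before gives -6, after gives ERROR.
verdict: not equivalent; witness: base=0, step=2


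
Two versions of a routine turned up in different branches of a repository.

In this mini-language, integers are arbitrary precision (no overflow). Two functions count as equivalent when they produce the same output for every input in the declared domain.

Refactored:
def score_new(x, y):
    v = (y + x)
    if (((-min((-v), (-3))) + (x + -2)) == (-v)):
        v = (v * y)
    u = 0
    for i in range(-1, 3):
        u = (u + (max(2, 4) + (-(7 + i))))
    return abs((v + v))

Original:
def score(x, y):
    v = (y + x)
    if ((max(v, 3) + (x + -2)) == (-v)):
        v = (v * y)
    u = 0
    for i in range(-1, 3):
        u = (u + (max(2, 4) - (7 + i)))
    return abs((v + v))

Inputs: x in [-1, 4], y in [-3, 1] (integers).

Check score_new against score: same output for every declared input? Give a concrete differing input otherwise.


The two versions differ — the changes include arithmetic usage differs, and min/max/abs usage differs.
Tracing x=0, y=-1: score: v becomes -1; next ((max(v, 3) + (x + -2)) == (-v)) evaluates to true; next v becomes 1; next u becomes 0; next at i=-1:; next u becomes -2; next at i=0:; next u becomes -5; next at i=1:; next u becomes -9; next at i=2:; next u becomes -14; next final value 2 | score_new: v becomes -1; next (((-min((-v), (-3))) + (x + -2)) == (-v)) evaluates to true; next v becomes 1; next u becomes 0; next at i=-1:; next u becomes -2; next at i=0:; next u becomes -5; next at i=1:; next u becomes -9; next at i=2:; next u becomes -14; next final value 2 — matching result 2.
An exhaustive pass over the 30 declared inputs shows identical outputs.
verdict: equivalent


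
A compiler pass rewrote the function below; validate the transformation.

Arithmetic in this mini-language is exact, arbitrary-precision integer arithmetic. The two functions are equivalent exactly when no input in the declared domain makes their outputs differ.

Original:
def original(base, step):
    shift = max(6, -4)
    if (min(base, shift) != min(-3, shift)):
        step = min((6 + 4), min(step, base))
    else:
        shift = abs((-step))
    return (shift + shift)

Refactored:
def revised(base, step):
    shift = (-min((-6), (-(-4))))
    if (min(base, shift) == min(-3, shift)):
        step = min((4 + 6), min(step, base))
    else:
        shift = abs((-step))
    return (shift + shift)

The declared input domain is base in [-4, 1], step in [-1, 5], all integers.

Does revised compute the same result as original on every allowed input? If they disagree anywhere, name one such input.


These are not equivalent — on base=-4, step=-1 the outputs split (12 vs 2).
original: shift = 6; (min(base, shift) != min(-3, shift)) -> true; step = -4; return 12
revised: shift = 6; (min(base, shift) == min(-3, shift)) -> false; shift = 1; return 2
verdict: not equivalent; witness: base=-4, step=-1


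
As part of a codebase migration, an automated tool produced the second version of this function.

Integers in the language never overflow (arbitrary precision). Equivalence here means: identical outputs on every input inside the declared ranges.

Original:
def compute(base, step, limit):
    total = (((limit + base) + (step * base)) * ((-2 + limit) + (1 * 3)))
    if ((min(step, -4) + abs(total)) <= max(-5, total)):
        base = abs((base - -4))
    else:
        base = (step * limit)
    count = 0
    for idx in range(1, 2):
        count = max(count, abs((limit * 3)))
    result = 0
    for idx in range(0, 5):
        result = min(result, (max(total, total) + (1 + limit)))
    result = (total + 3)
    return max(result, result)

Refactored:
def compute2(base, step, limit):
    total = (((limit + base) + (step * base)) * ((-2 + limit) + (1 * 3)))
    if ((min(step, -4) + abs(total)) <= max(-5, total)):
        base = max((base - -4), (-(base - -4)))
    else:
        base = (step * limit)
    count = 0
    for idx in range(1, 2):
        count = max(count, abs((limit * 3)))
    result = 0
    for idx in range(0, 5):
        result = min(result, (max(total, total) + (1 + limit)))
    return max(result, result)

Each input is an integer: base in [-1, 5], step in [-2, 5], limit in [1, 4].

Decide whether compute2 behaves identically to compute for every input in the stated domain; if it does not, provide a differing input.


On input base=-1, step=-2, limit=1, compute returns 7 while compute2 returns 0.
verdict: not equivalent; witness: base=-1, step=-2, limit=1


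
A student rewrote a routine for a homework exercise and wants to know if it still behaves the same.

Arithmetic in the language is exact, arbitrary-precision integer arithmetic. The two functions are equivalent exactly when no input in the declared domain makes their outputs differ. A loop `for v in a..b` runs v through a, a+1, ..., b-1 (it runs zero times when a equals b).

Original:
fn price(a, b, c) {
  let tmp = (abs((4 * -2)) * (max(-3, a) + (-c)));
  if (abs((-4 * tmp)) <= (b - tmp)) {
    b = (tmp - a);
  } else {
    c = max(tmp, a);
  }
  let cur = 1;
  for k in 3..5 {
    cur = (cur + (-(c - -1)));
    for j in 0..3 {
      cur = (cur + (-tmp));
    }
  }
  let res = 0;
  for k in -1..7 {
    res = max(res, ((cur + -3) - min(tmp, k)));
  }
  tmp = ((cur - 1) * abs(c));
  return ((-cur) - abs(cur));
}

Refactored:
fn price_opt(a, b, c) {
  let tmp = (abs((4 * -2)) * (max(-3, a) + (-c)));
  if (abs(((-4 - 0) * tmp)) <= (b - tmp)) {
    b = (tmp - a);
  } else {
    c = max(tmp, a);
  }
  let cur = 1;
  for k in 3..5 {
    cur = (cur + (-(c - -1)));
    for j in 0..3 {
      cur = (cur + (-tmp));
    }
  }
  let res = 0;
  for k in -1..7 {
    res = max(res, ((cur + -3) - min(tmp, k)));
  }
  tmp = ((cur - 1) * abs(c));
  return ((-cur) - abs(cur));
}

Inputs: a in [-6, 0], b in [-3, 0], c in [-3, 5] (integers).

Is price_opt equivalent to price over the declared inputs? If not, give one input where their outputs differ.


Comparing the listings, the differences include: constant usage differs, arithmetic usage differs.
Spot check at a=-5, b=-1, c=3 — price: tmp = -48; (abs((-4 * tmp)) <= (b - tmp)) -> false; c = -5; cur = 1; [k=3]; cur = 5; [j=0]; cur = 53; [j=1]; cur = 101; [j=2]; cur = 149; [k=4]; cur = 153; [j=0]; cur = 201; [j=1]; cur = 249; [j=2]; cur = 297; res = 0; [k=-1]; res = 342; [k=0]; res = 342; [k=1]; res = 342; [k=2]; res = 342; [k=3]; res = 342; [k=4]; res = 342; [k=5]; res = 342; [k=6]; res = 342; tmp = 1480; return -594. price_opt: tmp = -48; (abs(((-4 - 0) * tmp)) <= (b - tmp)) -> false; c = -5; cur = 1; [k=3]; cur = 5; [j=0]; cur = 53; [j=1]; cur = 101; [j=2]; cur = 149; [k=4]; cur = 153; [j=0]; cur = 201; [j=1]; cur = 249; [j=2]; cur = 297; res = 0; [k=-1]; res = 342; [k=0]; res = 342; [k=1]; res = 342; [k=2]; res = 342; [k=3]; res = 342; [k=4]; res = 342; [k=5]; res = 342; [k=6]; res = 342; tmp = 1480; return -594. Both give -594.
Every one of the 252 inputs gives matching results.
verdict: equivalent


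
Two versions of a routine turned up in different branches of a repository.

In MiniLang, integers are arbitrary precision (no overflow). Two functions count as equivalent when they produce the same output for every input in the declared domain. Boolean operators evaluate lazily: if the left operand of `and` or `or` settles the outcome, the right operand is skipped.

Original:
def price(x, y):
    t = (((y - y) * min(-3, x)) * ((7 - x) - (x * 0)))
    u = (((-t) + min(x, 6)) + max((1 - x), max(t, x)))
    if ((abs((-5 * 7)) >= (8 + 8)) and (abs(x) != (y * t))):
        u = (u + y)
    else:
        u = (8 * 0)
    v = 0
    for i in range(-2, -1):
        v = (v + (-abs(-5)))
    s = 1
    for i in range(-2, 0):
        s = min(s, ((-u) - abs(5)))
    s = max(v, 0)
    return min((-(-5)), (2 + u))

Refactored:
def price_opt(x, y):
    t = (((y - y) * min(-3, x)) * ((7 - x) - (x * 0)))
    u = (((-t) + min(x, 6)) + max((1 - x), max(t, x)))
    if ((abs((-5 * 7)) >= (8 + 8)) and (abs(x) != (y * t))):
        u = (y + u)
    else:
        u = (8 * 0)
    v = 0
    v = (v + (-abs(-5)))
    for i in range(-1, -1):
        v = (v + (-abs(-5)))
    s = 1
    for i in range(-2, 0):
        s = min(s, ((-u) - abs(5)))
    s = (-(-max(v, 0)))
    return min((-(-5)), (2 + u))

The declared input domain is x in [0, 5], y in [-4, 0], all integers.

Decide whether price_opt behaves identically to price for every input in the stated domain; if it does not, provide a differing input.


Equivalent — the differences include constant usage differs; also loop structure differs; also min/max/abs usage differs; also arithmetic usage differs; also statement counts differ, yet no declared input distinguishes the two.
As a probe, take x=4, y=-3: price runs t = 0; u = 8; ((abs((-5 * 7)) >= (8 + 8)) and (abs(x) != (y * t))) -> true; u = 5; v = 0; [i=-2]; v = -5; s = 1; [i=-2]; s = -10; [i=-1]; s = -10; s = 0; return 5; price_opt runs t = 0; u = 8; ((abs((-5 * 7)) >= (8 + 8)) and (abs(x) != (y * t))) -> true; u = 5; v = 0; v = -5; the i loop: no iterations; s = 1; [i=-2]; s = -10; [i=-1]; s = -10; s = 0; return 5; both end at 5.
Every one of the 30 inputs gives matching results.
verdict: equivalent


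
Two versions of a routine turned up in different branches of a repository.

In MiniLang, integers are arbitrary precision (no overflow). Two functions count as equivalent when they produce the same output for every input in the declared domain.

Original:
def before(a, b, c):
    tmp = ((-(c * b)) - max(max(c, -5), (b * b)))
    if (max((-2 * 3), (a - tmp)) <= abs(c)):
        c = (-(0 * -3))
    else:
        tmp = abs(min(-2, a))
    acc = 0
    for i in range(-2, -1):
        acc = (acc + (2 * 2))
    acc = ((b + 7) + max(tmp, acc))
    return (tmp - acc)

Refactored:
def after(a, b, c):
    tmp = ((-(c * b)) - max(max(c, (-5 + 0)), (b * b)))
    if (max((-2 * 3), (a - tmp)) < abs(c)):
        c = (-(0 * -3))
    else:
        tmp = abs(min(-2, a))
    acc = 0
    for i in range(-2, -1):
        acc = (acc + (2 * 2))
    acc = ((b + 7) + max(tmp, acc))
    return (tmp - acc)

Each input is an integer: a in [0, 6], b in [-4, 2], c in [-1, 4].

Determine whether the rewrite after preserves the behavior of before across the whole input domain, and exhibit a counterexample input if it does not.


a=0, b=0, c=0 yields -11 from before but -9 from after.
verdict: not equivalent; witness: a=0, b=0, c=0


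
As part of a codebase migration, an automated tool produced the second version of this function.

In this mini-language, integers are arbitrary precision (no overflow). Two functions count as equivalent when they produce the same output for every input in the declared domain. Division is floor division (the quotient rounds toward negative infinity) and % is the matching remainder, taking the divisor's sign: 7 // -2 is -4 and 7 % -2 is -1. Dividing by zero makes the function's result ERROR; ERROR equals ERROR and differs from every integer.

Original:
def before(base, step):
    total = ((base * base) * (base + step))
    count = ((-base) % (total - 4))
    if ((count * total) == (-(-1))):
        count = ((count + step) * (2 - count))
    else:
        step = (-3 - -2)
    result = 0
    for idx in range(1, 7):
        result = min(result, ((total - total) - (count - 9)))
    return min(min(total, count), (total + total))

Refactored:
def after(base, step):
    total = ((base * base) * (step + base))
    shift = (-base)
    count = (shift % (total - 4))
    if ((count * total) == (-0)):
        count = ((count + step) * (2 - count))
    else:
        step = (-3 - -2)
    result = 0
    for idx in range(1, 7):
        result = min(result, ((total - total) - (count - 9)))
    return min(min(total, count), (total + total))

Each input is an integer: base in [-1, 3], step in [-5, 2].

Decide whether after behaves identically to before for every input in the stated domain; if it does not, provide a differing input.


Try base=-1, step=1.
before: total=0, then count=-3, then ((count * total) == (-(-1))) is false, then step=-1, then result=0, then (idx=1), then result=0, then (idx=2), then result=0, then (idx=3), then result=0, then (idx=4), then result=0, then (idx=5), then result=0, then (idx=6), then result=0, then returns -3
after: total=0, then shift=1, then count=-3, then ((count * total) == (-0)) is true, then count=-10, then result=0, then (idx=1), then result=0, then (idx=2), then result=0, then (idx=3), then result=0, then (idx=4), then result=0, then (idx=5), then result=0, then (idx=6), then result=0, then returns -10
-3 against -10: the behavior changed.
verdict: not equivalent; witness: base=-1, step=1


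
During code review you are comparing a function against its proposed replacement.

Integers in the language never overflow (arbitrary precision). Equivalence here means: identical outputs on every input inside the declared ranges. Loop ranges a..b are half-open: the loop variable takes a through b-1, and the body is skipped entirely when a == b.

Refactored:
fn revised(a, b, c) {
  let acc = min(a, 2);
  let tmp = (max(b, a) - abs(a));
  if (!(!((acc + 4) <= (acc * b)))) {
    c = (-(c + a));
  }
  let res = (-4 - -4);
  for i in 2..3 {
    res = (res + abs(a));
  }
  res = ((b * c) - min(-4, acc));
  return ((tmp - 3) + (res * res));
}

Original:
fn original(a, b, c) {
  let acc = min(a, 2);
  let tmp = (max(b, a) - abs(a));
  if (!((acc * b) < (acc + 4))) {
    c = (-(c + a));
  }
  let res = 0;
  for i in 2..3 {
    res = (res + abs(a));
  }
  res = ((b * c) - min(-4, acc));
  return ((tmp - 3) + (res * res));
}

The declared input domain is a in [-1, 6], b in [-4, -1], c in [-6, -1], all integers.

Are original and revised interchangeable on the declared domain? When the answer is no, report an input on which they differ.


Reading the diff, among the changes: constant usage differs, boolean connective usage differs, arithmetic usage differs, comparison usage differs.
Tracing a=4, b=-1, c=-6: original: acc becomes 2; next tmp becomes 0; next (!((acc * b) < (acc + 4))) evaluates to false; next res becomes 0; next at i=2:; next res becomes 4; next res becomes 10; next final value 97 | revised: acc becomes 2; next tmp becomes 0; next (!(!((acc + 4) <= (acc * b)))) evaluates to false; next res becomes 0; next at i=2:; next res becomes 4; next res becomes 10; next final value 97 — matching result 97.
Sweeping the whole domain (192 inputs) finds no disagreement.
verdict: equivalent


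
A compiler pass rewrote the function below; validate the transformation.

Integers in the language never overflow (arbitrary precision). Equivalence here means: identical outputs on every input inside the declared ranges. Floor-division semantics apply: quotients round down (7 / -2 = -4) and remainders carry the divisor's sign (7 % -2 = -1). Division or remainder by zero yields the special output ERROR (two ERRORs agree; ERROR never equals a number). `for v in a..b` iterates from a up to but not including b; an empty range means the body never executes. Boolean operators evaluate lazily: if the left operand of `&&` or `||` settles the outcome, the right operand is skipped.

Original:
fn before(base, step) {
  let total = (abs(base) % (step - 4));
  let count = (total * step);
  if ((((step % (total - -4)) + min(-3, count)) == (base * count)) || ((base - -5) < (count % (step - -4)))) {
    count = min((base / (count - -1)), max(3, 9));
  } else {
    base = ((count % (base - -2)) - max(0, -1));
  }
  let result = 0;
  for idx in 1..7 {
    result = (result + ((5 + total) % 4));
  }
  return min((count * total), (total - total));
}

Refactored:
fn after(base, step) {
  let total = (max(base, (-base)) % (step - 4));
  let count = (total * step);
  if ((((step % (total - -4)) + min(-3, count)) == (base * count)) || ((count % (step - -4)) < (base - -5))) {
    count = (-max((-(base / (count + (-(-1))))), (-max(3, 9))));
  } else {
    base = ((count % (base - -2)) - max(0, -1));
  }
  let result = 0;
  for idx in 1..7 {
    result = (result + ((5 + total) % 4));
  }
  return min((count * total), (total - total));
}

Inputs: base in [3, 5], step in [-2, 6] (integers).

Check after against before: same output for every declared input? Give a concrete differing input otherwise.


Not equivalent: base=3, step=-2 separates them (-18 vs 0).
before: total := -3 | count := 6 | ((((step % (total - -4)) + min(-3, count)) == (base * count)) || ((base - -5) < (count % (step - -4)))): false | base := 1 | result := 0 | iter idx=1: | result := 2 | iter idx=2: | result := 4 | iter idx=3: | result := 6 | iter idx=4: | result := 8 | iter idx=5: | result := 10 | iter idx=6: | result := 12 | result -18
after: total := -3 | count := 6 | ((((step % (total - -4)) + min(-3, count)) == (base * count)) || ((count % (step - -4)) < (base - -5))): true | count := 0 | result := 0 | iter idx=1: | result := 2 | iter idx=2: | result := 4 | iter idx=3: | result := 6 | iter idx=4: | result := 8 | iter idx=5: | result := 10 | iter idx=6: | result := 12 | result 0
verdict: not equivalent; witness: base=3, step=-2


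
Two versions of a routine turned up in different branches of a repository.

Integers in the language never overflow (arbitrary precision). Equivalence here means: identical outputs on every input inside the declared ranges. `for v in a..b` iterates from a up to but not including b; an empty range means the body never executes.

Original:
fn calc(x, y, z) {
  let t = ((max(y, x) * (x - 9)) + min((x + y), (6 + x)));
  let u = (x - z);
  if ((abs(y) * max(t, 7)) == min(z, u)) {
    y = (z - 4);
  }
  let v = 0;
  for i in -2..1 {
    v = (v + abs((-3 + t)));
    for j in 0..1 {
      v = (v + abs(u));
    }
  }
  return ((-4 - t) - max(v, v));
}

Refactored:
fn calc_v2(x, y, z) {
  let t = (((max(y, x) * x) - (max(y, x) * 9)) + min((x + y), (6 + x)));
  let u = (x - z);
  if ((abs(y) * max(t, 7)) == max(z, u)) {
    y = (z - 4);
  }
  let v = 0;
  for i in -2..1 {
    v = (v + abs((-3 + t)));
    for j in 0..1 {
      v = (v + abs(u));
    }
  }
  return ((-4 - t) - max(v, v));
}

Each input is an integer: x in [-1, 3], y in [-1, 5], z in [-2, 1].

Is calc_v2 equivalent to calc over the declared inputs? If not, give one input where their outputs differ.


The edit looks behavioral (`min(z, u)` became `max(z, u)`), but over these ranges it never changes the outcome.
Spot check at x=-1, y=4, z=-1 — calc: t = -37; u = 0; ((abs(y) * max(t, 7)) == min(z, u)) -> false; v = 0; [i=-2]; v = 40; [j=0]; v = 40; [i=-1]; v = 80; [j=0]; v = 80; [i=0]; v = 120; [j=0]; v = 120; return -87. calc_v2: t = -37; u = 0; ((abs(y) * max(t, 7)) == max(z, u)) -> false; v = 0; [i=-2]; v = 40; [j=0]; v = 40; [i=-1]; v = 80; [j=0]; v = 80; [i=0]; v = 120; [j=0]; v = 120; return -87. Both give -87.
Checked all 140 inputs in the declared domain: the outputs agree on every one.
verdict: equivalent


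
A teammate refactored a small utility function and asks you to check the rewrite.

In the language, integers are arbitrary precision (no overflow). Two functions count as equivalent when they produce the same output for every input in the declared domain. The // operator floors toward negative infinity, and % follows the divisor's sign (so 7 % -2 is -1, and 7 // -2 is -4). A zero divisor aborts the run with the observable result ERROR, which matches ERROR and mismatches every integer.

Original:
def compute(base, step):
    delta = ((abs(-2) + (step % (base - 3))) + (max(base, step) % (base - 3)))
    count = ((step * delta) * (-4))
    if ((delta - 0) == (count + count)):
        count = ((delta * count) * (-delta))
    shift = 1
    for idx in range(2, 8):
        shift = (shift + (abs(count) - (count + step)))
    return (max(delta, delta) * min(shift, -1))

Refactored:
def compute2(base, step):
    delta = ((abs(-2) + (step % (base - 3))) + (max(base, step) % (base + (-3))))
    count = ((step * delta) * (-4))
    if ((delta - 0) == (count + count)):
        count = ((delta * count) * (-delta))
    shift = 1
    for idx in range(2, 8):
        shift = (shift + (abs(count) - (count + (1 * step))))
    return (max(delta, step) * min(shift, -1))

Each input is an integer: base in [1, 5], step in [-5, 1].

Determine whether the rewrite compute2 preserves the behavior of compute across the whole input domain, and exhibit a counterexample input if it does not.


Consider the input base=1, step=1.
compute: delta=0, then count=0, then ((delta - 0) == (count + count)) is true, then count=0, then shift=1, then (idx=2), then shift=0, then (idx=3), then shift=-1, then (idx=4), then shift=-2, then (idx=5), then shift=-3, then (idx=6), then shift=-4, then (idx=7), then shift=-5, then returns 0
compute2: delta=0, then count=0, then ((delta - 0) == (count + count)) is true, then count=0, then shift=1, then (idx=2), then shift=0, then (idx=3), then shift=-1, then (idx=4), then shift=-2, then (idx=5), then shift=-3, then (idx=6), then shift=-4, then (idx=7), then shift=-5, then returns -5
0 against -5: the behavior changed.
verdict: not equivalent; witness: base=1, step=1


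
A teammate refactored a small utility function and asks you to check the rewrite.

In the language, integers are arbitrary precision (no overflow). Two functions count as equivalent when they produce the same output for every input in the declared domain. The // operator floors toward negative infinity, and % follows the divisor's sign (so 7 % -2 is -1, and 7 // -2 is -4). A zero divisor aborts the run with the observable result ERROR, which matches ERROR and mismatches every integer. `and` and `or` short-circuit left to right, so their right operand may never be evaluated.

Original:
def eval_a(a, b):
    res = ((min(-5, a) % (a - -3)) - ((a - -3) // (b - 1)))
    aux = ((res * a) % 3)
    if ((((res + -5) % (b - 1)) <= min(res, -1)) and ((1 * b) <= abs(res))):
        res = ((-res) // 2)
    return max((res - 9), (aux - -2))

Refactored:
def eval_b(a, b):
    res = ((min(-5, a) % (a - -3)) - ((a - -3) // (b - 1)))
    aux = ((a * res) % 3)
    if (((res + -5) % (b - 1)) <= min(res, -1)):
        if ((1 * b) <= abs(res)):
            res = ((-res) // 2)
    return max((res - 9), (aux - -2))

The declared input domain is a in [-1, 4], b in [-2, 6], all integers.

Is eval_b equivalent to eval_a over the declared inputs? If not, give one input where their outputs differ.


The two are interchangeable: branching structure differs; statement counts differ; boolean connective usage differs, and every declared input agrees.
Spot check at a=4, b=-1 — eval_a: res = 6; aux = 0; ((((res + -5) % (b - 1)) <= min(res, -1)) and ((1 * b) <= abs(res))) -> true; res = -3; return 2. eval_b: res = 6; aux = 0; (((res + -5) % (b - 1)) <= min(res, -1)) -> true; ((1 * b) <= abs(res)) -> true; res = -3; return 2. Both give 2.
Every one of the 54 inputs gives matching results.
verdict: equivalent


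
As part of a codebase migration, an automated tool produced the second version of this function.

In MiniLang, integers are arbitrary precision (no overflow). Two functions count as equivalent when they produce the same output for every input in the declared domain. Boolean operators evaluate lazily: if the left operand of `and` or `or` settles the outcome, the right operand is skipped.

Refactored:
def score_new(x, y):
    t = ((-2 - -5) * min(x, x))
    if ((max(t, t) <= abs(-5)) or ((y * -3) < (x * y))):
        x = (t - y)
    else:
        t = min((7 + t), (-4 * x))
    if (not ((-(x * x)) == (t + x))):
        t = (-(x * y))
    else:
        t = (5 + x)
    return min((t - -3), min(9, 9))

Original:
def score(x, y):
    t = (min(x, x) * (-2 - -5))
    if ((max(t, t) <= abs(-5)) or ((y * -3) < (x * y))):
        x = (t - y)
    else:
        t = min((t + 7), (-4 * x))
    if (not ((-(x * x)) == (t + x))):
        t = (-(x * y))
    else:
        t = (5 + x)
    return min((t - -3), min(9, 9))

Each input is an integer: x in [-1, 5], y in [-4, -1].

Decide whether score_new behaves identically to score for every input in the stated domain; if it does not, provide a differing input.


Equivalent — the differences include same computation, different form, yet no declared input distinguishes the two.
One worked example (x=0, y=-4) — score: t := 0 | ((max(t, t) <= abs(-5)) or ((y * -3) < (x * y))): true | x := 4 | (not ((-(x * x)) == (t + x))): true | t := 16 | result 9; score_new: t := 0 | ((max(t, t) <= abs(-5)) or ((y * -3) < (x * y))): true | x := 4 | (not ((-(x * x)) == (t + x))): true | t := 16 | result 9; agreement on 9.
Sweeping the whole domain (28 inputs) finds no disagreement.
verdict: equivalent


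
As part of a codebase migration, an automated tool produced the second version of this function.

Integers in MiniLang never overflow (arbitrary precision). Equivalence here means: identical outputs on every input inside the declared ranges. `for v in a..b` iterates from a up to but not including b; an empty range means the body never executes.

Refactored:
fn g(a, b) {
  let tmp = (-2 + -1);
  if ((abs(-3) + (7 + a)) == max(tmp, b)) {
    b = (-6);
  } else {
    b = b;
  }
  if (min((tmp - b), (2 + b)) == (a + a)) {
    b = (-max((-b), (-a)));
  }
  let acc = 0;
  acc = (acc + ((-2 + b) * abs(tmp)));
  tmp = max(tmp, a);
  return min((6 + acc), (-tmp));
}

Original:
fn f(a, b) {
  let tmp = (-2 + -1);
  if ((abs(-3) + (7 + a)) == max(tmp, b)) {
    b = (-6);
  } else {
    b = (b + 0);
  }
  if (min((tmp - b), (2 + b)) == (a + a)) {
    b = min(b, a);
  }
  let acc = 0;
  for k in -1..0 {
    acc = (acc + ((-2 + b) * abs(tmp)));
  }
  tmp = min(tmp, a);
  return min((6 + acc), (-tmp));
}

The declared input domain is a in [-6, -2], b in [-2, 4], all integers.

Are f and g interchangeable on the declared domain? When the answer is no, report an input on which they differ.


Evaluate both at a=-6, b=2.
f: tmp becomes -3; next ((abs(-3) + (7 + a)) == max(tmp, b)) evaluates to false; next b becomes 2; next (min((tmp - b), (2 + b)) == (a + a)) evaluates to false; next acc becomes 0; next at k=-1:; next acc becomes 0; next tmp becomes -6; next final value 6
g: tmp becomes -3; next ((abs(-3) + (7 + a)) == max(tmp, b)) evaluates to false; next b becomes 2; next (min((tmp - b), (2 + b)) == (a + a)) evaluates to false; next acc becomes 0; next acc becomes 0; next tmp becomes -3; next final value 3
6 against 3: the behavior changed.
verdict: not equivalent; witness: a=-6, b=2
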